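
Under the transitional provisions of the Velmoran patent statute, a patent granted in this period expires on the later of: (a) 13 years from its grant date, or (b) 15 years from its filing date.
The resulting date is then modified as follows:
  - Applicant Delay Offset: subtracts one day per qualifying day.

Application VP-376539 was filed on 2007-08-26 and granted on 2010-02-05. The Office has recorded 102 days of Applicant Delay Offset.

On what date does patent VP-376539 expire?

(a) grant + 13 years → 5 February 2023.
(b) filing + 15 years → 26 August 2022.
Later of the two: 5 February 2023.
Applicant Delay Offset: −102 days → 26 October 2022.

2022-10-26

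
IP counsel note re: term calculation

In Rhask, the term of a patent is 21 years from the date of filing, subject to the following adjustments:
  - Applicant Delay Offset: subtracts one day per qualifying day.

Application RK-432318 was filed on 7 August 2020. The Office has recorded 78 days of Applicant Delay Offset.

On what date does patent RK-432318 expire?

May 21, 2041

Base term: filing date + 21 years → 7 August 2041.
Applicant Delay Offset: −78 days → 21 May 2041.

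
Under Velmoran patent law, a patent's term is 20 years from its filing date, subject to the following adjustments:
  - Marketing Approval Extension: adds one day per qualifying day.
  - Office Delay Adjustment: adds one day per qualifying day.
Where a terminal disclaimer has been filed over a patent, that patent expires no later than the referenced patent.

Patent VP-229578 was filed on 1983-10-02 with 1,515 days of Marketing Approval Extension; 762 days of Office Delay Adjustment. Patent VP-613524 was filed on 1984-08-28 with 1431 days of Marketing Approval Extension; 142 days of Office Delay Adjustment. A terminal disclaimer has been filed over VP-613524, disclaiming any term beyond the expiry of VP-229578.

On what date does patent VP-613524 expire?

Natural term of VP-613524:
  Base: filing + 20 years → 28 August 2004.
  Marketing Approval Extension: +1431 days → 29 July 2008.
  Office Delay Adjustment: +142 days → 18 December 2008.
Expiry of referenced patent VP-229578:
  Base: filing + 20 years → 2 October 2003.
  Marketing Approval Extension: +1515 days → 25 November 2007.
  Office Delay Adjustment: +762 days → 26 December 2009.
Terminal disclaimer: VP-613524 expires on the earlier of 18 December 2008 and 26 December 2009.

2008-12-18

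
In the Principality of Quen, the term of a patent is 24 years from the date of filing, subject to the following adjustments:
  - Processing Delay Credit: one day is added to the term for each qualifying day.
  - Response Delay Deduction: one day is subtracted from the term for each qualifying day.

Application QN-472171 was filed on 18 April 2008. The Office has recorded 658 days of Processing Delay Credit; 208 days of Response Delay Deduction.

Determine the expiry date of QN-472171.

July 12, 2033

Base term: filing date + 24 years → 18 April 2032.
Processing Delay Credit: +658 days → 5 February 2034.
Response Delay Deduction: −208 days → 12 July 2033.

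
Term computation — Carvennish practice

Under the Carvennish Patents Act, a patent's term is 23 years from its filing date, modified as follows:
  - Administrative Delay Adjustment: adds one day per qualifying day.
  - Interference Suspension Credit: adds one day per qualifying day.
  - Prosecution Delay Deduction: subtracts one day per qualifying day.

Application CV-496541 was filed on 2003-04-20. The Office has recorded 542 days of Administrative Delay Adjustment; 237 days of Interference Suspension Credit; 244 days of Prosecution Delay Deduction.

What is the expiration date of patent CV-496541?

2027-10-07

Base term: filing date + 23 years → 20 April 2026.
Administrative Delay Adjustment: +542 days → 14 October 2027.
Interference Suspension Credit: +237 days → 7 June 2028.
Prosecution Delay Deduction: −244 days → 7 October 2027.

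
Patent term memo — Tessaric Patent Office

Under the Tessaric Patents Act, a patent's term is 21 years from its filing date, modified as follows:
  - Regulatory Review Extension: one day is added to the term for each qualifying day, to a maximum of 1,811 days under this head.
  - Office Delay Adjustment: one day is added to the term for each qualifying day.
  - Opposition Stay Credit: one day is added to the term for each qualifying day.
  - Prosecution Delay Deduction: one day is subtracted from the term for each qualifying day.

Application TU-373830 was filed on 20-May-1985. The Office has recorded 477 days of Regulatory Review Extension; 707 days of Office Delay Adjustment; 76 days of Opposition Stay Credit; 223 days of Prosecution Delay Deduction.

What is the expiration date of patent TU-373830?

2009-03-22

Base term: filing date + 21 years → 20 May 2006.
Regulatory Review Extension: 477 days (within the 1811-day cap) → +477 days → 9 September 2007.
Office Delay Adjustment: +707 days → 16 August 2009.
Opposition Stay Credit: +76 days → 31 October 2009.
Prosecution Delay Deduction: −223 days → 22 March 2009.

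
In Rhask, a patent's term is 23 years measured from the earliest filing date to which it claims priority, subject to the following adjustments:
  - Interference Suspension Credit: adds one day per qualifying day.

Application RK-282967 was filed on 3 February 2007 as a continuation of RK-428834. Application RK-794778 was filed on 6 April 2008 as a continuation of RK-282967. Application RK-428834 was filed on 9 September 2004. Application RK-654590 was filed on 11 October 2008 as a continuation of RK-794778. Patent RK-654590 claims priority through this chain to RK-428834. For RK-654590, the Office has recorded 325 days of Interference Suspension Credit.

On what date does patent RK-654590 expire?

2028-07-30

Earliest priority filing: 9 September 2004.
Base term: 9 September 2004 + 23 years → 9 September 2027.
Interference Suspension Credit: +325 days → 30 July 2028.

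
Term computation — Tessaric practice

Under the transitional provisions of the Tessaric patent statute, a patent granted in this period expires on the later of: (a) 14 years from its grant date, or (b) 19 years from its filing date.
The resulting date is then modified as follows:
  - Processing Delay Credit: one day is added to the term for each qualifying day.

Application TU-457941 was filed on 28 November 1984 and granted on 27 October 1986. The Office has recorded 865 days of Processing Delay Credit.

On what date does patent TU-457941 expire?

(a) grant + 14 years → 27 October 2000.
(b) filing + 19 years → 28 November 2003.
Later of the two: 28 November 2003.
Processing Delay Credit: +865 days → 11 April 2006.

2006-04-11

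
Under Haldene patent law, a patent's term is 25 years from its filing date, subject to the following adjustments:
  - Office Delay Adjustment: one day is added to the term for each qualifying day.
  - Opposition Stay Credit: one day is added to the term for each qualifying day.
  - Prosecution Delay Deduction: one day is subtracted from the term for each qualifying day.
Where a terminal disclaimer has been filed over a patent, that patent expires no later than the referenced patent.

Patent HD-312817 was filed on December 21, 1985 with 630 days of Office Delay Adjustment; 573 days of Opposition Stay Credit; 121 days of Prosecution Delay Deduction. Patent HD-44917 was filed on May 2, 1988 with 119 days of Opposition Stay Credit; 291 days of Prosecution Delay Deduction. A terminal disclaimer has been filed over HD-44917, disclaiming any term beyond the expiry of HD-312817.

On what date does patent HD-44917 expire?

Natural term of HD-44917:
  Base: filing + 25 years → 2 May 2013.
  Opposition Stay Credit: +119 days → 29 August 2013.
  Prosecution Delay Deduction: −291 days → 11 November 2012.
Expiry of referenced patent HD-312817:
  Base: filing + 25 years → 21 December 2010.
  Office Delay Adjustment: +630 days → 11 September 2012.
  Opposition Stay Credit: +573 days → 7 April 2014.
  Prosecution Delay Deduction: −121 days → 7 December 2013.
Terminal disclaimer: HD-44917 expires on the earlier of 11 November 2012 and 7 December 2013.

2012-11-11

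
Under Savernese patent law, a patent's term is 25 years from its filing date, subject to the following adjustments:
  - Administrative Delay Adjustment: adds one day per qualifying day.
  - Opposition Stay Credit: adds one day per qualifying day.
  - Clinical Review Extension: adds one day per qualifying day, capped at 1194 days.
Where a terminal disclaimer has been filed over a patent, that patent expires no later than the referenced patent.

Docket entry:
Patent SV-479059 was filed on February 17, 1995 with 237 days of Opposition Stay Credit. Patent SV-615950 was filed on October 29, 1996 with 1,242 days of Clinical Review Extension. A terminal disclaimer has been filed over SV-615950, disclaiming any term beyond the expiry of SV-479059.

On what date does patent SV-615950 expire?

2020-10-11

Natural term of SV-615950:
  Base: filing + 25 years → 29 October 2021.
  Clinical Review Extension: 1242 days claimed exceeds the 1194-day cap, so +1194 days → 4 February 2025.
Expiry of referenced patent SV-479059:
  Base: filing + 25 years → 17 February 2020.
  Opposition Stay Credit: +237 days → 11 October 2020.
Terminal disclaimer: SV-615950 expires on the earlier of 4 February 2025 and 11 October 2020.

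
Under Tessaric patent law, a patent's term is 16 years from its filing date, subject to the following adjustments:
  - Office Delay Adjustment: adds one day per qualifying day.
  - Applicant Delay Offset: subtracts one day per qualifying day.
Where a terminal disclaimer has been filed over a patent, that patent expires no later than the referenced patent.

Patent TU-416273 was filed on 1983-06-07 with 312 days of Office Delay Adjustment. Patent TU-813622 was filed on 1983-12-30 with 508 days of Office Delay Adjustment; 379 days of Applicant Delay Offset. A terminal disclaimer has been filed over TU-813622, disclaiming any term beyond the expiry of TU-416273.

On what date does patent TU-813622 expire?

Natural term of TU-813622:
  Base: filing + 16 years → 30 December 1999.
  Office Delay Adjustment: +508 days → 21 May 2001.
  Applicant Delay Offset: −379 days → 7 May 2000.
Expiry of referenced patent TU-416273:
  Base: filing + 16 years → 7 June 1999.
  Office Delay Adjustment: +312 days → 14 April 2000.
Terminal disclaimer: TU-813622 expires on the earlier of 7 May 2000 and 14 April 2000.

April 14, 2000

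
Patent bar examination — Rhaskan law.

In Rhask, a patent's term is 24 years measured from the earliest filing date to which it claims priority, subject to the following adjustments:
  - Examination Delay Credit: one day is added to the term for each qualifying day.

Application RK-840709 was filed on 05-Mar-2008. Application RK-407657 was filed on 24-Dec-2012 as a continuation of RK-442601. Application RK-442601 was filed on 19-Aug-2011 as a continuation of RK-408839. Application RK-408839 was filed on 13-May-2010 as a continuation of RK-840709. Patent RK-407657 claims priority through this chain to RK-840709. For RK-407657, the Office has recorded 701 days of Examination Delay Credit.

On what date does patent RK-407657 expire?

Earliest priority filing: 5 March 2008.
Base term: 5 March 2008 + 24 years → 5 March 2032.
Examination Delay Credit: +701 days → 4 February 2034.

2034-02-04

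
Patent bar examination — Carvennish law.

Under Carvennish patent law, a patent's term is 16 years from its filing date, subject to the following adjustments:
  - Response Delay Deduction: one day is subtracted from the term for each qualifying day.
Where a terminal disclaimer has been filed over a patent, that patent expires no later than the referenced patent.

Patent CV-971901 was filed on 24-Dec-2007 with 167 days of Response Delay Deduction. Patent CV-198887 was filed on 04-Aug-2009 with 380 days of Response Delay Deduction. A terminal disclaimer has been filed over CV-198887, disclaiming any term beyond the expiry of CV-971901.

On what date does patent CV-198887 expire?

Natural term of CV-198887:
  Base: filing + 16 years → 4 August 2025.
  Response Delay Deduction: −380 days → 20 July 2024.
Expiry of referenced patent CV-971901:
  Base: filing + 16 years → 24 December 2023.
  Response Delay Deduction: −167 days → 10 July 2023.
Terminal disclaimer: CV-198887 expires on the earlier of 20 July 2024 and 10 July 2023.

2023-07-10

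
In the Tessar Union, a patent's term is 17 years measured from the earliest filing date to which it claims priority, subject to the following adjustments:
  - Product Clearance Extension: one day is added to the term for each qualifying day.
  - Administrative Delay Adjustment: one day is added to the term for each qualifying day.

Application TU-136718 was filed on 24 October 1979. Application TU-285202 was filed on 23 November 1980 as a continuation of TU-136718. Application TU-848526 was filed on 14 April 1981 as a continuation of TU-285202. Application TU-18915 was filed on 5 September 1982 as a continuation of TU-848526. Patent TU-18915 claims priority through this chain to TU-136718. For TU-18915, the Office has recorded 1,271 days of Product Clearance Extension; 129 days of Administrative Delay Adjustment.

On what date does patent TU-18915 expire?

2000-08-24

Earliest priority filing: 24 October 1979.
Base term: 24 October 1979 + 17 years → 24 October 1996.
Product Clearance Extension: +1271 days → 17 April 2000.
Administrative Delay Adjustment: +129 days → 24 August 2000.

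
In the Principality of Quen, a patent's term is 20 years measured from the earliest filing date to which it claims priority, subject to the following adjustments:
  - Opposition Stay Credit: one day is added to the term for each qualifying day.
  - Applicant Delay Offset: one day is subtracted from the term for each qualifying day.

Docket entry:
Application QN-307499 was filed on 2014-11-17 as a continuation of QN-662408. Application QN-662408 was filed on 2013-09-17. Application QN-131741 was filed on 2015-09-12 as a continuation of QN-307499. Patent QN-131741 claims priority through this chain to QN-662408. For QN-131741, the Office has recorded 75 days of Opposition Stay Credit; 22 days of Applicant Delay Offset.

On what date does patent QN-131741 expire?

November 9, 2033

Earliest priority filing: 17 September 2013.
Base term: 17 September 2013 + 20 years → 17 September 2033.
Opposition Stay Credit: +75 days → 1 December 2033.
Applicant Delay Offset: −22 days → 9 November 2033.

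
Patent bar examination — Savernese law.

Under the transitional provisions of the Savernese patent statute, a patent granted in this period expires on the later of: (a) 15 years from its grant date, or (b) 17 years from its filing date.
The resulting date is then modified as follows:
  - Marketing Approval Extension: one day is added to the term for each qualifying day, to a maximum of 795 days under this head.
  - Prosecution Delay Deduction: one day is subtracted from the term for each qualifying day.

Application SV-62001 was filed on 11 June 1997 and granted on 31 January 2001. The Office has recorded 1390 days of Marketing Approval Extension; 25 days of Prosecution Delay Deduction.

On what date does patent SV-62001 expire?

(a) grant + 15 years → 31 January 2016.
(b) filing + 17 years → 11 June 2014.
Later of the two: 31 January 2016.
Marketing Approval Extension: 1390 days claimed exceeds the 795-day cap, so +795 days → 5 April 2018.
Prosecution Delay Deduction: −25 days → 11 March 2018.

2018-03-11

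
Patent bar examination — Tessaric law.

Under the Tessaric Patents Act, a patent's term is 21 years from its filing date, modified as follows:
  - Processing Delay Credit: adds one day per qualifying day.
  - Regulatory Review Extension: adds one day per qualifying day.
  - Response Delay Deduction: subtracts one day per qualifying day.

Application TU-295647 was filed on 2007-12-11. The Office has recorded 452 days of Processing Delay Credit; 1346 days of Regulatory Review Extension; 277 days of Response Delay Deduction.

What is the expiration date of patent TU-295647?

Base term: filing date + 21 years → 11 December 2028.
Processing Delay Credit: +452 days → 8 March 2030.
Regulatory Review Extension: +1346 days → 13 November 2033.
Response Delay Deduction: −277 days → 9 February 2033.

February 9, 2033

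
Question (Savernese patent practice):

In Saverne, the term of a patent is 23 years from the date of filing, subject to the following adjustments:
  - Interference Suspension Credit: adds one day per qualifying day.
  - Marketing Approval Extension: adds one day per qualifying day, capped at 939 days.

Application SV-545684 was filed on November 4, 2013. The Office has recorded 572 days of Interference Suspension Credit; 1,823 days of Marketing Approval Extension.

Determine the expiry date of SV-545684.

December 24, 2040

Base term: filing date + 23 years → 4 November 2036.
Interference Suspension Credit: +572 days → 30 May 2038.
Marketing Approval Extension: 1823 days claimed exceeds the 939-day cap, so +939 days → 24 December 2040.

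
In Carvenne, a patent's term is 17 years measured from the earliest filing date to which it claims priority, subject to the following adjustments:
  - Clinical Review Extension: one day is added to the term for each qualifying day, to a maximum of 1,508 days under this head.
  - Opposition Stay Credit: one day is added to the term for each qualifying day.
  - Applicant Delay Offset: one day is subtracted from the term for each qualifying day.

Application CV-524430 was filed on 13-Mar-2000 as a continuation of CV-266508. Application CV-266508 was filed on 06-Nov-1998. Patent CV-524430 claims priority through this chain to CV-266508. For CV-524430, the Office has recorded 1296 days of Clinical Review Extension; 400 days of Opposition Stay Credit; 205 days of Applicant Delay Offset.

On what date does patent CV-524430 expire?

Earliest priority filing: 6 November 1998.
Base term: 6 November 1998 + 17 years → 6 November 2015.
Clinical Review Extension: 1296 days (within the 1508-day cap) → +1296 days → 25 May 2019.
Opposition Stay Credit: +400 days → 28 June 2020.
Applicant Delay Offset: −205 days → 6 December 2019.

2019-12-06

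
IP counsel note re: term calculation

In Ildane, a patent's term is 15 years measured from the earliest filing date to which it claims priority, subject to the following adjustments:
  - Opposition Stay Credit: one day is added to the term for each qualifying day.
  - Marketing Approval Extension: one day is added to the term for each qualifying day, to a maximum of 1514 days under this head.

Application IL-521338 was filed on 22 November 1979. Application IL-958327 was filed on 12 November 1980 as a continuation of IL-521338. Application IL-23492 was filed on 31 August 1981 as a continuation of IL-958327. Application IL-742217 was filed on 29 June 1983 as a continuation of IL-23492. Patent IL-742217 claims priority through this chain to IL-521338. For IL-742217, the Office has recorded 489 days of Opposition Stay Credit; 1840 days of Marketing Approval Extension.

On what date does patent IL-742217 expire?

Earliest priority filing: 22 November 1979.
Base term: 22 November 1979 + 15 years → 22 November 1994.
Opposition Stay Credit: +489 days → 25 March 1996.
Marketing Approval Extension: 1840 days claimed exceeds the 1514-day cap, so +1514 days → 17 May 2000.

May 17, 2000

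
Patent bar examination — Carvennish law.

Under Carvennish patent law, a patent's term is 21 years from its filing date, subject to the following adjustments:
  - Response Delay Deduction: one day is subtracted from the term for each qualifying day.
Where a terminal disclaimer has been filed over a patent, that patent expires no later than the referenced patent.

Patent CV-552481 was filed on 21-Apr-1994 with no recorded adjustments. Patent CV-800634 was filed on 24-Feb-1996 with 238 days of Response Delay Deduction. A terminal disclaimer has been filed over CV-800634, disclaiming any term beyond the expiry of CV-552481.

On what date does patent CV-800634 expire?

2015-04-21

Natural term of CV-800634:
  Base: filing + 21 years → 24 February 2017.
  Response Delay Deduction: −238 days → 1 July 2016.
Expiry of referenced patent CV-552481:
  Base: filing + 21 years → 21 April 2015.
Terminal disclaimer: CV-800634 expires on the earlier of 1 July 2016 and 21 April 2015.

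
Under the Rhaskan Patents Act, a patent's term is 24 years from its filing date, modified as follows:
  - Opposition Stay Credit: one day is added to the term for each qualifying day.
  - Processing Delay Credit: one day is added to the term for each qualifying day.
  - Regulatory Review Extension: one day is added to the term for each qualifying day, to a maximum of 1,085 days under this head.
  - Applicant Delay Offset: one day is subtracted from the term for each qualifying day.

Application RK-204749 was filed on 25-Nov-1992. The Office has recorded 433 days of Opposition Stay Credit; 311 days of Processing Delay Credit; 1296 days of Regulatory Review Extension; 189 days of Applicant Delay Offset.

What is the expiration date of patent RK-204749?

2021-05-23

Base term: filing date + 24 years → 25 November 2016.
Opposition Stay Credit: +433 days → 1 February 2018.
Processing Delay Credit: +311 days → 9 December 2018.
Regulatory Review Extension: 1296 days claimed exceeds the 1085-day cap, so +1085 days → 28 November 2021.
Applicant Delay Offset: −189 days → 23 May 2021.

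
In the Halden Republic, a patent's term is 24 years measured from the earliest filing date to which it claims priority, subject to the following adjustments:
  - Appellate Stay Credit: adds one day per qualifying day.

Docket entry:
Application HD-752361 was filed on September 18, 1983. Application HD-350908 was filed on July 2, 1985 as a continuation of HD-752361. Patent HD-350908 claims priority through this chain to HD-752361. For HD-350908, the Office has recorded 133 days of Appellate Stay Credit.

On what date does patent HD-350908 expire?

Earliest priority filing: 18 September 1983.
Base term: 18 September 1983 + 24 years → 18 September 2007.
Appellate Stay Credit: +133 days → 29 January 2008.

2008-01-29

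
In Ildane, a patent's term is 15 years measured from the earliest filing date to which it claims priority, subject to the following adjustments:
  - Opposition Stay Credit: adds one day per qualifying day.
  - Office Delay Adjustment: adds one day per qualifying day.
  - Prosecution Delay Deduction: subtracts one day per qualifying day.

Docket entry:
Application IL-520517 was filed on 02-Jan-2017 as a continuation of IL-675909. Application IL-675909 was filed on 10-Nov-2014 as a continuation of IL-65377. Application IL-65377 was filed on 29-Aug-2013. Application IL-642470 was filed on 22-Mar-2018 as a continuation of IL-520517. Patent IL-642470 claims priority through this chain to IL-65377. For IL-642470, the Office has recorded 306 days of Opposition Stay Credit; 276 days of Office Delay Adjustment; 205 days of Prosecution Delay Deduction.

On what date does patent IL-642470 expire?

2029-09-10

Earliest priority filing: 29 August 2013.
Base term: 29 August 2013 + 15 years → 29 August 2028.
Opposition Stay Credit: +306 days → 1 July 2029.
Office Delay Adjustment: +276 days → 3 April 2030.
Prosecution Delay Deduction: −205 days → 10 September 2029.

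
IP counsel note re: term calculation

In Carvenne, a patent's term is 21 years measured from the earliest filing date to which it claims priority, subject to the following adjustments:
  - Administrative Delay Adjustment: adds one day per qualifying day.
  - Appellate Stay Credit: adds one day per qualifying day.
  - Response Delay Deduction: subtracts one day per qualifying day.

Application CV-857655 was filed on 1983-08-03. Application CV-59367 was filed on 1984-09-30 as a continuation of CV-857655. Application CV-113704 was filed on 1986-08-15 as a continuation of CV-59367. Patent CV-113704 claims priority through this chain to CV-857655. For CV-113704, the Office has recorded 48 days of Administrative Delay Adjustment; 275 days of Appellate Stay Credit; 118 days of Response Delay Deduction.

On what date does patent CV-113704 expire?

Earliest priority filing: 3 August 1983.
Base term: 3 August 1983 + 21 years → 3 August 2004.
Administrative Delay Adjustment: +48 days → 20 September 2004.
Appellate Stay Credit: +275 days → 22 June 2005.
Response Delay Deduction: −118 days → 24 February 2005.

February 24, 2005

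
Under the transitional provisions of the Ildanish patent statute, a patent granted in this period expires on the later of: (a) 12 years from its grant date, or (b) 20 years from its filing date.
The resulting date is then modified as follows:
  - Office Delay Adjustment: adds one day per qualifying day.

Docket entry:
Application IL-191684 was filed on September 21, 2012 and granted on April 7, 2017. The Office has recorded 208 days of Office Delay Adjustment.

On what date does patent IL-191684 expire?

2033-04-17

(a) grant + 12 years → 7 April 2029.
(b) filing + 20 years → 21 September 2032.
Later of the two: 21 September 2032.
Office Delay Adjustment: +208 days → 17 April 2033.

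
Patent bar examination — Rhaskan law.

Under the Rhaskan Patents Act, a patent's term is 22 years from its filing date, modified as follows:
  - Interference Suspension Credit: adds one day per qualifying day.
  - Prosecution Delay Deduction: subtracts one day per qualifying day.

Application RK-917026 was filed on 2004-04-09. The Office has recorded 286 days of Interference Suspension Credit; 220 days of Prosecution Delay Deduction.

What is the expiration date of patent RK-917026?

June 14, 2026

Base term: filing date + 22 years → 9 April 2026.
Interference Suspension Credit: +286 days → 20 January 2027.
Prosecution Delay Deduction: −220 days → 14 June 2026.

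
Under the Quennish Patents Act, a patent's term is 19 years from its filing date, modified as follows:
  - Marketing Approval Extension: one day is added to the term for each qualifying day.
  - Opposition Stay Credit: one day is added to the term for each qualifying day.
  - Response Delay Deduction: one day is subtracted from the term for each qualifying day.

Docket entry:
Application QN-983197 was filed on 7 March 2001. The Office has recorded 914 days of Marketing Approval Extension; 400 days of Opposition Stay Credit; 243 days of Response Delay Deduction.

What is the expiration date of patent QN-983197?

Base term: filing date + 19 years → 7 March 2020.
Marketing Approval Extension: +914 days → 7 September 2022.
Opposition Stay Credit: +400 days → 12 October 2023.
Response Delay Deduction: −243 days → 11 February 2023.

February 11, 2023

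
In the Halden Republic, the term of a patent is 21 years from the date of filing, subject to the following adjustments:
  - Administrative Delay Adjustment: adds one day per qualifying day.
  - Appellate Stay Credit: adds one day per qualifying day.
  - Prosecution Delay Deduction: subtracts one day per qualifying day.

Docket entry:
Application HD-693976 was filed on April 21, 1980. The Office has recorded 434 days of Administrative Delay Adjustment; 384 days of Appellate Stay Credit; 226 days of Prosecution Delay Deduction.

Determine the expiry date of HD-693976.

2002-12-04

Base term: filing date + 21 years → 21 April 2001.
Administrative Delay Adjustment: +434 days → 29 June 2002.
Appellate Stay Credit: +384 days → 18 July 2003.
Prosecution Delay Deduction: −226 days → 4 December 2002.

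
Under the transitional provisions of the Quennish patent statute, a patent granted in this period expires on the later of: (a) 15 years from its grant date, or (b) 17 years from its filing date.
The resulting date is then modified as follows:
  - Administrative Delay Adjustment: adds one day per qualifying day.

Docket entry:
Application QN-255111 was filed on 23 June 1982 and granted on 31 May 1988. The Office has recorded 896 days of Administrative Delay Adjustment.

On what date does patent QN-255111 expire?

2005-11-12

(a) grant + 15 years → 31 May 2003.
(b) filing + 17 years → 23 June 1999.
Later of the two: 31 May 2003.
Administrative Delay Adjustment: +896 days → 12 November 2005.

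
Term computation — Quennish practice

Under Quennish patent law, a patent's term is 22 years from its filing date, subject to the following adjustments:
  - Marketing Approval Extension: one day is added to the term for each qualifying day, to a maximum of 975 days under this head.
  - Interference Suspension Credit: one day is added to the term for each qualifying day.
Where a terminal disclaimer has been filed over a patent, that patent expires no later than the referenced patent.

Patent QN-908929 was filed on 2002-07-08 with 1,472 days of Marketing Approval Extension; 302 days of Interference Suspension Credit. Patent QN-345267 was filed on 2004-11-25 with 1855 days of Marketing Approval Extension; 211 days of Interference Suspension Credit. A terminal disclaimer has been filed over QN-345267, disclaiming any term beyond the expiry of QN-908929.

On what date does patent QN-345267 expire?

2028-01-06

Natural term of QN-345267:
  Base: filing + 22 years → 25 November 2026.
  Marketing Approval Extension: 1855 days claimed exceeds the 975-day cap, so +975 days → 27 July 2029.
  Interference Suspension Credit: +211 days → 23 February 2030.
Expiry of referenced patent QN-908929:
  Base: filing + 22 years → 8 July 2024.
  Marketing Approval Extension: 1472 days claimed exceeds the 975-day cap, so +975 days → 10 March 2027.
  Interference Suspension Credit: +302 days → 6 January 2028.
Terminal disclaimer: QN-345267 expires on the earlier of 23 February 2030 and 6 January 2028.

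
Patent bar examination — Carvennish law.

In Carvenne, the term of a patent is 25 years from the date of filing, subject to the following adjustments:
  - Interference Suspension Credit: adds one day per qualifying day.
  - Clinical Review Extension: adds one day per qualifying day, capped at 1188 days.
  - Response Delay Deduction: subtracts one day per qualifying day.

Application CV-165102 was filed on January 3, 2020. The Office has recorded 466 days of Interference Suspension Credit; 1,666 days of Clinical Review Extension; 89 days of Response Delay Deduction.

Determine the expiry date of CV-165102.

Base term: filing date + 25 years → 3 January 2045.
Interference Suspension Credit: +466 days → 14 April 2046.
Clinical Review Extension: 1666 days claimed exceeds the 1188-day cap, so +1188 days → 15 July 2049.
Response Delay Deduction: −89 days → 17 April 2049.

April 17, 2049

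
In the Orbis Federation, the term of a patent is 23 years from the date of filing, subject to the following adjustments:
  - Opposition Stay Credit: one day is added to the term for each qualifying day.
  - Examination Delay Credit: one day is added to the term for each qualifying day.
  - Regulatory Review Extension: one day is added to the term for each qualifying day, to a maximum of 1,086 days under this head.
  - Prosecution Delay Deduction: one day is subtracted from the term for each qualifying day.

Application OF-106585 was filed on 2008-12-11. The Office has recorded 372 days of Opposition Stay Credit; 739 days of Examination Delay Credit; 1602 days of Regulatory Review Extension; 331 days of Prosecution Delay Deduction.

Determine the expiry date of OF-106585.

2037-01-19

Base term: filing date + 23 years → 11 December 2031.
Opposition Stay Credit: +372 days → 17 December 2032.
Examination Delay Credit: +739 days → 26 December 2034.
Regulatory Review Extension: 1602 days claimed exceeds the 1086-day cap, so +1086 days → 16 December 2037.
Prosecution Delay Deduction: −331 days → 19 January 2037.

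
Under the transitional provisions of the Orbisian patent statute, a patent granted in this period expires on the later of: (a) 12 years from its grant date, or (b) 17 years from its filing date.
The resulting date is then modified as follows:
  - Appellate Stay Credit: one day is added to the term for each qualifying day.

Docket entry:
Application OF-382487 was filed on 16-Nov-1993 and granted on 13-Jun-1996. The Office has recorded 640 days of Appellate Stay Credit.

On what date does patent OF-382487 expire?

(a) grant + 12 years → 13 June 2008.
(b) filing + 17 years → 16 November 2010.
Later of the two: 16 November 2010.
Appellate Stay Credit: +640 days → 17 August 2012.

2012-08-17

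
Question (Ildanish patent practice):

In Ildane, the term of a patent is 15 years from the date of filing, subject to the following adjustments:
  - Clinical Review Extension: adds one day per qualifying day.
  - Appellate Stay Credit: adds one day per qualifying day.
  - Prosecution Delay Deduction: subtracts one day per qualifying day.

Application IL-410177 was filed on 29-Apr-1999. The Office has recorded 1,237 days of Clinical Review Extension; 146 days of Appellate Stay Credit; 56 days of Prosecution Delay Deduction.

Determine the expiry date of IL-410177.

2017-12-16

Base term: filing date + 15 years → 29 April 2014.
Clinical Review Extension: +1237 days → 17 September 2017.
Appellate Stay Credit: +146 days → 10 February 2018.
Prosecution Delay Deduction: −56 days → 16 December 2017.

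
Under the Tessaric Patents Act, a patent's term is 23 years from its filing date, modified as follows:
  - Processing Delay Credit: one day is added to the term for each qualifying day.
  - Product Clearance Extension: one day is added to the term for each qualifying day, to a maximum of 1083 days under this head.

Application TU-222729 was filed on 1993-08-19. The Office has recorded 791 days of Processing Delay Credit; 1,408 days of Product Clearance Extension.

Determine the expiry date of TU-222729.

2021-10-06

Base term: filing date + 23 years → 19 August 2016.
Processing Delay Credit: +791 days → 19 October 2018.
Product Clearance Extension: 1408 days claimed exceeds the 1083-day cap, so +1083 days → 6 October 2021.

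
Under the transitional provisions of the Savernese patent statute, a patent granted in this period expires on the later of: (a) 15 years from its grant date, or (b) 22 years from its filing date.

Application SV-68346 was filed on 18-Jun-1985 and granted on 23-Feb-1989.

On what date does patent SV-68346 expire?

2007-06-18

(a) grant + 15 years → 23 February 2004.
(b) filing + 22 years → 18 June 2007.
Later of the two: 18 June 2007.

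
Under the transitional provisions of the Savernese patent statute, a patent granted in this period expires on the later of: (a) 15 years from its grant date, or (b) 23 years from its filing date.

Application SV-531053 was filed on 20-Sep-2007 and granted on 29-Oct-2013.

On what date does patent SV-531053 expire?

(a) grant + 15 years → 29 October 2028.
(b) filing + 23 years → 20 September 2030.
Later of the two: 20 September 2030.

September 20, 2030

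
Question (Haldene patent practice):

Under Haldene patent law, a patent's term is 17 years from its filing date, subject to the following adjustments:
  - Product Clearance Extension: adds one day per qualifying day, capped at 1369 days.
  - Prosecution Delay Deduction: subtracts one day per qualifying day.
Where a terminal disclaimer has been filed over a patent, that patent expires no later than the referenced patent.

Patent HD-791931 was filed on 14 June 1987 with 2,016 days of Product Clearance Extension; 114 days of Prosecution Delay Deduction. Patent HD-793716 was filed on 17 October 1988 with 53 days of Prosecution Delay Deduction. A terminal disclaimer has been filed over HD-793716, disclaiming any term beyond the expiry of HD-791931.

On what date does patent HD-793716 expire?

August 25, 2005

Natural term of HD-793716:
  Base: filing + 17 years → 17 October 2005.
  Prosecution Delay Deduction: −53 days → 25 August 2005.
Expiry of referenced patent HD-791931:
  Base: filing + 17 years → 14 June 2004.
  Product Clearance Extension: 2016 days claimed exceeds the 1369-day cap, so +1369 days → 14 March 2008.
  Prosecution Delay Deduction: −114 days → 21 November 2007.
Terminal disclaimer: HD-793716 expires on the earlier of 25 August 2005 and 21 November 2007.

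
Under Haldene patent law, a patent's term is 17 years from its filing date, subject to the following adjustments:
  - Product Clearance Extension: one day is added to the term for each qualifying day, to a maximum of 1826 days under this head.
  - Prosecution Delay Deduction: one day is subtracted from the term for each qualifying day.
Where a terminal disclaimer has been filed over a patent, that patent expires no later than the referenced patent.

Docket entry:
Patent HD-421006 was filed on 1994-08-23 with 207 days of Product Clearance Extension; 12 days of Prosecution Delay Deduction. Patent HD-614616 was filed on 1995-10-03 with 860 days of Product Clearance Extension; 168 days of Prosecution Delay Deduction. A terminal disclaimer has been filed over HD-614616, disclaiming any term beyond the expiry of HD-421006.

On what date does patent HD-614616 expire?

Natural term of HD-614616:
  Base: filing + 17 years → 3 October 2012.
  Product Clearance Extension: 860 days (within the 1826-day cap) → +860 days → 10 February 2015.
  Prosecution Delay Deduction: −168 days → 26 August 2014.
Expiry of referenced patent HD-421006:
  Base: filing + 17 years → 23 August 2011.
  Product Clearance Extension: 207 days (within the 1826-day cap) → +207 days → 17 March 2012.
  Prosecution Delay Deduction: −12 days → 5 March 2012.
Terminal disclaimer: HD-614616 expires on the earlier of 26 August 2014 and 5 March 2012.

March 5, 2012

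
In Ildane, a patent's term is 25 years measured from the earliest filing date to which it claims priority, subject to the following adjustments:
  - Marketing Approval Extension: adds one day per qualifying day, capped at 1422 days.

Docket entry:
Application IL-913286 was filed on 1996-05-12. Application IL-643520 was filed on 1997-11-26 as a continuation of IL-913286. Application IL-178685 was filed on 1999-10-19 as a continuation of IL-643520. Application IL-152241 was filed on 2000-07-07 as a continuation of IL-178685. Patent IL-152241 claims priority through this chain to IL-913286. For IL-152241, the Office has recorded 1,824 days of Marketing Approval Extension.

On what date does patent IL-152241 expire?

Earliest priority filing: 12 May 1996.
Base term: 12 May 1996 + 25 years → 12 May 2021.
Marketing Approval Extension: 1824 days claimed exceeds the 1422-day cap, so +1422 days → 3 April 2025.

April 3, 2025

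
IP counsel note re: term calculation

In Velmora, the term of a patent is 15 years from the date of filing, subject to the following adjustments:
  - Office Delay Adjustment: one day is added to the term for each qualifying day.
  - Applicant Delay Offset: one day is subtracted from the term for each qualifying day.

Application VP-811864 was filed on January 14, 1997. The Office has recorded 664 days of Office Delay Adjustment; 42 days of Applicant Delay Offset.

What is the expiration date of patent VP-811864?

Base term: filing date + 15 years → 14 January 2012.
Office Delay Adjustment: +664 days → 8 November 2013.
Applicant Delay Offset: −42 days → 27 September 2013.

September 27, 2013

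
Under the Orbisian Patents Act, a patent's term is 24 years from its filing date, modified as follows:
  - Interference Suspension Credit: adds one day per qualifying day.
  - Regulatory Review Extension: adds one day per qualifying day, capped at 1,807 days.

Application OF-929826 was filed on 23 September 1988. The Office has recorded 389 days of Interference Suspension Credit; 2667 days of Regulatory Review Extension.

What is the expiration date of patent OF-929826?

Base term: filing date + 24 years → 23 September 2012.
Interference Suspension Credit: +389 days → 17 October 2013.
Regulatory Review Extension: 2667 days claimed exceeds the 1807-day cap, so +1807 days → 28 September 2018.

September 28, 2018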